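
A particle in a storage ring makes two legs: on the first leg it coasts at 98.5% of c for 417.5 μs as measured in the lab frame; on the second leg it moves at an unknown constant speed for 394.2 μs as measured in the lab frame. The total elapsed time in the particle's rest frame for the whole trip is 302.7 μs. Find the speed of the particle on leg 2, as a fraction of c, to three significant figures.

Leg 1: β = 0.985; γ = 1/√(1 − 0.985²) = 1/√0.02977 = 5.795; τ_1 = 417.5/5.795 = 72.04 μs.
Leg 2: speed unknown; τ_2 = 394.2/γ_2.
Total proper time: 72.04 + τ_2 = 302.7, so τ_2 = 302.7 − 72.04 = 230.7 μs.
γ_2 = 394.2/230.7 = 1.709; β = √(1 − 1/γ²) = √0.6576.

β = 0.811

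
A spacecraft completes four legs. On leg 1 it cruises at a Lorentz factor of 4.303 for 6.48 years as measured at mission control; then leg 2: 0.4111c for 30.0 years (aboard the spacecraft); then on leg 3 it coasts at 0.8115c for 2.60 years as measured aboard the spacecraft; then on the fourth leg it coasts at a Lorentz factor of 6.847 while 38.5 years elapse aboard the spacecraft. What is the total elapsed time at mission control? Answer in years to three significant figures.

Δt = 307 years

Leg 1: 6.48 years is already measured at mission control.
Leg 2: γ = 1/√(1 − 0.4111²) = 1/√0.8310 = 1.097; Δt_2 = 1.097 × 30.0 = 32.91 years.
Leg 3: γ = 1/√(1 − 0.8115²) = 1/√0.3415 = 1.711; Δt_3 = 1.711 × 2.60 = 4.449 years.
Leg 4: γ = 6.847; Δt_4 = 6.847 × 38.5 = 263.6 years.
Total: 6.480 + 32.91 + 4.449 + 263.6 years.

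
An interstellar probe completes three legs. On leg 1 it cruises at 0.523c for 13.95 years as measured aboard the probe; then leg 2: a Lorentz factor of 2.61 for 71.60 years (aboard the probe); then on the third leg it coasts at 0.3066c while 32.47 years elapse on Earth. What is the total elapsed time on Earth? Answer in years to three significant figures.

Leg 1: γ = 1/√(1 − 0.523²) = 1/√0.7265 = 1.173; Δt_1 = 1.173 × 13.95 = 16.37 years.
Leg 2: γ = 2.61; Δt_2 = 2.610 × 71.60 = 186.9 years.
Leg 3: 32.47 years is already measured on Earth.
Total: 16.37 + 186.9 + 32.47 years.

Δt = 236 years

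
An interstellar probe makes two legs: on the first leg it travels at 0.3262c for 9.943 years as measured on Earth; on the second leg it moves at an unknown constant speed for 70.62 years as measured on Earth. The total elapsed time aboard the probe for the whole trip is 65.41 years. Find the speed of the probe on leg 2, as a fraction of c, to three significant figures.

Leg 1: γ = 1/√(1 − 0.3262²) = 1/√0.8936 = 1.058; τ_1 = 9.943/1.058 = 9.399 years.
Leg 2: speed unknown; τ_2 = 70.62/γ_2.
Total proper time: 9.399 + τ_2 = 65.41, so τ_2 = 65.41 − 9.399 = 56.01 years.
γ_2 = 70.62/56.01 = 1.261; β = √(1 − 1/γ²) = √0.3709.

β = 0.609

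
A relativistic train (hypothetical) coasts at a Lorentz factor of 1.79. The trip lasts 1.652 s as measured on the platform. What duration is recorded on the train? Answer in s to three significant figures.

γ = 1.79
The interval measured on the platform is the dilated one; the clock on the train measures the proper time τ = Δt/γ = 1.652/1.790 s.

τ = 0.923 s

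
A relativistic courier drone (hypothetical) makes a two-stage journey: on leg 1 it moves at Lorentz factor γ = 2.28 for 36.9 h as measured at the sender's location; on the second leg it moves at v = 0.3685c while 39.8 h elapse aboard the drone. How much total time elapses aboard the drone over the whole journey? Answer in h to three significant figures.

τ = 56.0 h

Leg 1: γ = 2.28; τ_1 = 36.9/2.280 = 16.18 h.
Leg 2: 39.8 h is already measured aboard the drone.
Total: 16.18 + 39.80 h.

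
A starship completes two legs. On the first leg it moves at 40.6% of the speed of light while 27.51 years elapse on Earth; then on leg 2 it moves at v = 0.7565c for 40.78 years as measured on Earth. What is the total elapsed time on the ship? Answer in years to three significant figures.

τ = 51.8 years

Leg 1: β = 0.406; γ = 1/√(1 − 0.406²) = 1/√0.8352 = 1.094; τ_1 = 27.51/1.094 = 25.14 years.
Leg 2: γ = 1/√(1 − 0.7565²) = 1/√0.4277 = 1.529; τ_2 = 40.78/1.529 = 26.67 years.
Total: 25.14 + 26.67 years.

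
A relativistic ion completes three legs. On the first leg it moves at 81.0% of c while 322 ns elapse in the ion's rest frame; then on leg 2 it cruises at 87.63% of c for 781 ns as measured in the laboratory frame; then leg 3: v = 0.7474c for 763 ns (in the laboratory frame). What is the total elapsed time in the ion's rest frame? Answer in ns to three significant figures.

τ = 1210 ns

Leg 1: 322 ns is already measured in the ion's rest frame.
Leg 2: β = 0.8763; γ = 1/√(1 − 0.8763²) = 1/√0.2321 = 2.076; τ_2 = 781/2.076 = 376.3 ns.
Leg 3: γ = 1/√(1 − 0.7474²) = 1/√0.4414 = 1.505; τ_3 = 763/1.505 = 506.9 ns.
Total: 322.0 + 376.3 + 506.9 ns.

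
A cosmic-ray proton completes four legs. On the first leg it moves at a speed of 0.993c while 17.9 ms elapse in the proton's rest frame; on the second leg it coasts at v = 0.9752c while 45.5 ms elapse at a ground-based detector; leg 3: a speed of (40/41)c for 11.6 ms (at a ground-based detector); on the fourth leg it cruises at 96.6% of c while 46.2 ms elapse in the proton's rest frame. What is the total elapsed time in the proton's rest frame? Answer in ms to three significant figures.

τ = 76.7 ms

Leg 1: 17.9 ms is already measured in the proton's rest frame.
Leg 2: γ = 1/√(1 − 0.9752²) = 1/√0.04898 = 4.518; τ_2 = 45.5/4.518 = 10.07 ms.
Leg 3: γ = 1/√(1 − (40/41)²) = 41/9 ≈ 4.556; τ_3 = 11.6/4.556 = 2.546 ms.
Leg 4: 46.2 ms is already measured in the proton's rest frame.
Total: 17.90 + 10.07 + 2.546 + 46.20 ms.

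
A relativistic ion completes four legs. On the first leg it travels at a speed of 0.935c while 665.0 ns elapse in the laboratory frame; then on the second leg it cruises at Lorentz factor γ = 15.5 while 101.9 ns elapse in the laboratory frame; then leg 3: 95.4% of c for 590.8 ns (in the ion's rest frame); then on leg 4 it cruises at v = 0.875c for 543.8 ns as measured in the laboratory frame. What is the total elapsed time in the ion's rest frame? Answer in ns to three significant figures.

Leg 1: γ = 1/√(1 − 0.935²) = 1/√0.1258 = 2.820; τ_1 = 665.0/2.820 = 235.8 ns.
Leg 2: γ = 15.5; τ_2 = 101.9/15.50 = 6.574 ns.
Leg 3: 590.8 ns is already measured in the ion's rest frame.
Leg 4: γ = 1/√(1 − 0.875²) = 1/√0.2344 = 2.066; τ_4 = 543.8/2.066 = 263.3 ns.
Total: 235.8 + 6.574 + 590.8 + 263.3 ns.

τ = 1100 ns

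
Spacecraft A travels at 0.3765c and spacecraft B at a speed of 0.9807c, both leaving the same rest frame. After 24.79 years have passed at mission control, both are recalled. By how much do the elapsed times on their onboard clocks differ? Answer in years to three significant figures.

A: γ = 1/√(1 − 0.3765²) = 1/√0.8582 = 1.079; τ_A = 24.79/1.079 = 22.97 years.
B: γ = 1/√(1 − 0.9807²) = 1/√0.03823 = 5.115; τ_B = 24.79/5.115 = 4.847 years.

|τ_A − τ_B| = 18.1 years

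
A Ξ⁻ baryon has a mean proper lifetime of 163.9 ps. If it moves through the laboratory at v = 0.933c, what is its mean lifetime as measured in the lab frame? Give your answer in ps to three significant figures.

Δt = 455 ps

γ = 1/√(1 − 0.933²) = 1/√0.1295 = 2.779
The rest-frame lifetime is the proper time; the lab measures the dilated interval Δt = γτ₀ = 2.779 × 163.9 ps.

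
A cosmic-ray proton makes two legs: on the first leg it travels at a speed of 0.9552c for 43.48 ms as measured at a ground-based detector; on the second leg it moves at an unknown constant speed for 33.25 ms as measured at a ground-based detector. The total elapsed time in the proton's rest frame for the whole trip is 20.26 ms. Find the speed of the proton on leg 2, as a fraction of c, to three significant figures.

β = 0.975

Leg 1: γ = 1/√(1 − 0.9552²) = 1/√0.08759 = 3.379; τ_1 = 43.48/3.379 = 12.87 ms.
Leg 2: speed unknown; τ_2 = 33.25/γ_2.
Total proper time: 12.87 + τ_2 = 20.26, so τ_2 = 20.26 − 12.87 = 7.392 ms.
γ_2 = 33.25/7.392 = 4.498; β = √(1 − 1/γ²) = √0.9506.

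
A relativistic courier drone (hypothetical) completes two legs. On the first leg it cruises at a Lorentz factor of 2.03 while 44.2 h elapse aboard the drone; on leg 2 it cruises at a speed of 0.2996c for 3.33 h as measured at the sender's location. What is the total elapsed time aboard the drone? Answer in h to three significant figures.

τ = 47.4 h

Leg 1: 44.2 h is already measured aboard the drone.
Leg 2: γ = 1/√(1 − 0.2996²) = 1/√0.9102 = 1.048; τ_2 = 3.33/1.048 = 3.177 h.
Total: 44.20 + 3.177 h.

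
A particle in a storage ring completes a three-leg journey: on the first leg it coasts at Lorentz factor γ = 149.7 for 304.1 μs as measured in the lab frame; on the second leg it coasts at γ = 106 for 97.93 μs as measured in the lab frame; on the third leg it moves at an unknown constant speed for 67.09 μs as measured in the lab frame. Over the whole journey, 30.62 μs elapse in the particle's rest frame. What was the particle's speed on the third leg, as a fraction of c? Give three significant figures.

β = 0.911

Leg 1: γ = 149.7; τ_1 = 304.1/149.7 = 2.031 μs.
Leg 2: γ = 106; τ_2 = 97.93/106.0 = 0.9239 μs.
Leg 3: speed unknown; τ_3 = 67.09/γ_3.
Total proper time: 2.031 + 0.9239 + τ_3 = 30.62, so τ_3 = 30.62 − 2.955 = 27.66 μs.
γ_3 = 67.09/27.66 = 2.425; β = √(1 − 1/γ²) = √0.8300.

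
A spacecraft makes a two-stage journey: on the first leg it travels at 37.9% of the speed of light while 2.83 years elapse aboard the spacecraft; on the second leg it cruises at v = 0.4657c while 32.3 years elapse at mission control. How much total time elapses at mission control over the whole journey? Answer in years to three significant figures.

Δt = 35.4 years

Leg 1: β = 0.379; γ = 1/√(1 − 0.379²) = 1/√0.8564 = 1.081; Δt_1 = 1.081 × 2.83 = 3.058 years.
Leg 2: 32.3 years is already measured at mission control.
Total: 3.058 + 32.30 years.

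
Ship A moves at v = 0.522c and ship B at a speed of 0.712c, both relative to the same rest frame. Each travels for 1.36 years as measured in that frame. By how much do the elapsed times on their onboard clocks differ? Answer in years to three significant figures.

A: γ = 1/√(1 − 0.522²) = 1/√0.7275 = 1.172; τ_A = 1.36/1.172 = 1.160 years.
B: γ = 1/√(1 − 0.712²) = 1/√0.4931 = 1.424; τ_B = 1.36/1.424 = 0.9550 years.

|τ_A − τ_B| = 0.205 years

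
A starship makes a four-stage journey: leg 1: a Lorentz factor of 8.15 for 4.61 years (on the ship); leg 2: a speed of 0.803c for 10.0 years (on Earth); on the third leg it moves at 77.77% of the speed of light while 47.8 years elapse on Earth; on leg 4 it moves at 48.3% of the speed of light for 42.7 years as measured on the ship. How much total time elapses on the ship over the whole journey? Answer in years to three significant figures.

Leg 1: 4.61 years is already measured on the ship.
Leg 2: γ = 1/√(1 − 0.803²) = 1/√0.3552 = 1.678; τ_2 = 10.0/1.678 = 5.960 years.
Leg 3: β = 0.7777; γ = 1/√(1 − 0.7777²) = 1/√0.3952 = 1.591; τ_3 = 47.8/1.591 = 30.05 years.
Leg 4: 42.7 years is already measured on the ship.
Total: 4.610 + 5.960 + 30.05 + 42.70 years.

τ = 83.3 years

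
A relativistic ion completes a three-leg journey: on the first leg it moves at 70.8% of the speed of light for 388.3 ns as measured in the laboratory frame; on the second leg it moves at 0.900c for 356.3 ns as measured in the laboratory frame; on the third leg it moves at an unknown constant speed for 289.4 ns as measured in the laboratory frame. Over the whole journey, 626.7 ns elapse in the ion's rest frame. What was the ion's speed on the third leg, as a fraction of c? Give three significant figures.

Leg 1: β = 0.708; γ = 1/√(1 − 0.708²) = 1/√0.4987 = 1.416; τ_1 = 388.3/1.416 = 274.2 ns.
Leg 2: γ = 1/√(1 − 0.900²) = 1/√0.1900 = 2.294; τ_2 = 356.3/2.294 = 155.3 ns.
Leg 3: speed unknown; τ_3 = 289.4/γ_3.
Total proper time: 274.2 + 155.3 + τ_3 = 626.7, so τ_3 = 626.7 − 429.5 = 197.2 ns.
γ_3 = 289.4/197.2 = 1.468; β = √(1 − 1/γ²) = √0.5358.

β = 0.732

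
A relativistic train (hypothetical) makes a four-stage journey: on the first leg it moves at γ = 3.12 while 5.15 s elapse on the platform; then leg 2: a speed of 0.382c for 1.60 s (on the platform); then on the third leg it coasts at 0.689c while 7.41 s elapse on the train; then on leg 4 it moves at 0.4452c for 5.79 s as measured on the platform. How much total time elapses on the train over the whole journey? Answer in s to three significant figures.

Leg 1: γ = 3.12; τ_1 = 5.15/3.120 = 1.651 s.
Leg 2: γ = 1/√(1 − 0.382²) = 1/√0.8541 = 1.082; τ_2 = 1.60/1.082 = 1.479 s.
Leg 3: 7.41 s is already measured on the train.
Leg 4: γ = 1/√(1 − 0.4452²) = 1/√0.8018 = 1.117; τ_4 = 5.79/1.117 = 5.185 s.
Total: 1.651 + 1.479 + 7.410 + 5.185 s.

τ = 15.7 s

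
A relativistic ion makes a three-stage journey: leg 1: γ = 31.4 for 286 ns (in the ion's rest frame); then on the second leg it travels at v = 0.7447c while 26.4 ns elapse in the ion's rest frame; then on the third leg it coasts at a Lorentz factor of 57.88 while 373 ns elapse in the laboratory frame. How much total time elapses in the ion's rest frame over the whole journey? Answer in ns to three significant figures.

Leg 1: 286 ns is already measured in the ion's rest frame.
Leg 2: 26.4 ns is already measured in the ion's rest frame.
Leg 3: γ = 57.88; τ_3 = 373/57.88 = 6.444 ns.
Total: 286.0 + 26.40 + 6.444 ns.

τ = 319 ns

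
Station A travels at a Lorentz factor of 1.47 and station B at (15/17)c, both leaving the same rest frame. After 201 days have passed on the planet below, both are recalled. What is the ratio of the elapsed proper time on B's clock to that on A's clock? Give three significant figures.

A: γ = 1.47. B: γ = 1/√(1 − (15/17)²) = 17/8 = 2.125.
τ_A/τ_B = γ_B/γ_A = 2.125/1.470 = 1.446, so τ_B/τ_A = 0.6918.

τ_B/τ_A = 0.692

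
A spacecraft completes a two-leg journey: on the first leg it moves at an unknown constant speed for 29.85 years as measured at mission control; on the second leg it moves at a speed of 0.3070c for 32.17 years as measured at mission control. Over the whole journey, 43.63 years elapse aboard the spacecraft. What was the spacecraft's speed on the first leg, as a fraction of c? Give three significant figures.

β = 0.900

Leg 1: speed unknown; τ_1 = 29.85/γ_1.
Leg 2: γ = 1/√(1 − 0.3070²) = 1/√0.9058 = 1.051; τ_2 = 32.17/1.051 = 30.62 years.
Total proper time: τ_1 + 30.62 = 43.63, so τ_1 = 43.63 − 30.62 = 13.01 years.
γ_1 = 29.85/13.01 = 2.294; β = √(1 − 1/γ²) = √0.8099.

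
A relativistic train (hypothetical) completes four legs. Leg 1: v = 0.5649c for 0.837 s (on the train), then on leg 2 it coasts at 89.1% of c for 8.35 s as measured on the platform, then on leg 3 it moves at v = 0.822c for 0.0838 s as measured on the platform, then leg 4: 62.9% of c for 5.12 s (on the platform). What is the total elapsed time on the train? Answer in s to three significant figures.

Leg 1: 0.837 s is already measured on the train.
Leg 2: β = 0.891; γ = 1/√(1 − 0.891²) = 1/√0.2061 = 2.203; τ_2 = 8.35/2.203 = 3.791 s.
Leg 3: γ = 1/√(1 − 0.822²) = 1/√0.3243 = 1.756; τ_3 = 0.0838/1.756 = 0.04772 s.
Leg 4: β = 0.629; γ = 1/√(1 − 0.629²) = 1/√0.6044 = 1.286; τ_4 = 5.12/1.286 = 3.980 s.
Total: 0.8370 + 3.791 + 0.04772 + 3.980 s.

τ = 8.66 s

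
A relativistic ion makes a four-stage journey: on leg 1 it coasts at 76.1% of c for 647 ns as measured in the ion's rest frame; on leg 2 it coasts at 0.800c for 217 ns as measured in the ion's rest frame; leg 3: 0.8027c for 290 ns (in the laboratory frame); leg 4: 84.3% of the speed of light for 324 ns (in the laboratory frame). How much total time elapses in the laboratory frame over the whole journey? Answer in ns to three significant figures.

Δt = 1970 ns

Leg 1: β = 0.761; γ = 1/√(1 − 0.761²) = 1/√0.4209 = 1.541; Δt_1 = 1.541 × 647 = 997.3 ns.
Leg 2: γ = 1/√(1 − 0.800²) = 5/3 ≈ 1.667; Δt_2 = 1.667 × 217 = 361.7 ns.
Leg 3: 290 ns is already measured in the laboratory frame.
Leg 4: 324 ns is already measured in the laboratory frame.
Total: 997.3 + 361.7 + 290.0 + 324.0 ns.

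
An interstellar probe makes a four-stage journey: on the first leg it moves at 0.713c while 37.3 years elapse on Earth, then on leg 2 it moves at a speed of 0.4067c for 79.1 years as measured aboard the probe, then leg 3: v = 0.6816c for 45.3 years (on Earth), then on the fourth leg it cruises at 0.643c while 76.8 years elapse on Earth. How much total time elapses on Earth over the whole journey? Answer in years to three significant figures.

Δt = 246 years

Leg 1: 37.3 years is already measured on Earth.
Leg 2: γ = 1/√(1 − 0.4067²) = 1/√0.8346 = 1.095; Δt_2 = 1.095 × 79.1 = 86.58 years.
Leg 3: 45.3 years is already measured on Earth.
Leg 4: 76.8 years is already measured on Earth.
Total: 37.30 + 86.58 + 45.30 + 76.80 years.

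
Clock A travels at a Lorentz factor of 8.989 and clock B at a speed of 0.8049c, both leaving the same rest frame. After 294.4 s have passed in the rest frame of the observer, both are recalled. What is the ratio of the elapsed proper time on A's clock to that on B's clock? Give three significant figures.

τ_A/τ_B = 0.187

A: γ = 8.989. B: γ = 1/√(1 − 0.8049²) = 1/√0.3521 = 1.685.
τ_A/τ_B = γ_B/γ_A = 1.685/8.989 = 0.1875, so τ_A/τ_B = 0.1875.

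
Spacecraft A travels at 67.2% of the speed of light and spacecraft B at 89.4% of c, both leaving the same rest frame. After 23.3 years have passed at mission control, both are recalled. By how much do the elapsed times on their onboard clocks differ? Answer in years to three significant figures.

A: β = 0.672; γ = 1/√(1 − 0.672²) = 1/√0.5484 = 1.350; τ_A = 23.3/1.350 = 17.25 years.
B: β = 0.894; γ = 1/√(1 − 0.894²) = 1/√0.2008 = 2.232; τ_B = 23.3/2.232 = 10.44 years.

|τ_A − τ_B| = 6.81 years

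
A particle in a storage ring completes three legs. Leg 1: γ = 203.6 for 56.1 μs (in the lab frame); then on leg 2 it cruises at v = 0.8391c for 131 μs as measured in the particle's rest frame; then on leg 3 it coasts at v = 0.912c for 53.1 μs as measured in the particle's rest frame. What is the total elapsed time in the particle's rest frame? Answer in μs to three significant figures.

Leg 1: γ = 203.6; τ_1 = 56.1/203.6 = 0.2755 μs.
Leg 2: 131 μs is already measured in the particle's rest frame.
Leg 3: 53.1 μs is already measured in the particle's rest frame.
Total: 0.2755 + 131.0 + 53.10 μs.

τ = 184 μs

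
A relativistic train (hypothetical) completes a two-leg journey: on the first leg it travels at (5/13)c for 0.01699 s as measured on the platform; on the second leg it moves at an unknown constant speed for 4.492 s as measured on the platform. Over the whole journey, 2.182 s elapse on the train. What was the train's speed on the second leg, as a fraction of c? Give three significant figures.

Leg 1: γ = 1/√(1 − (5/13)²) = 13/12 ≈ 1.083; τ_1 = 0.01699/1.083 = 0.01568 s.
Leg 2: speed unknown; τ_2 = 4.492/γ_2.
Total proper time: 0.01568 + τ_2 = 2.182, so τ_2 = 2.182 − 0.01568 = 2.166 s.
γ_2 = 4.492/2.166 = 2.074; β = √(1 − 1/γ²) = √0.7674.

β = 0.876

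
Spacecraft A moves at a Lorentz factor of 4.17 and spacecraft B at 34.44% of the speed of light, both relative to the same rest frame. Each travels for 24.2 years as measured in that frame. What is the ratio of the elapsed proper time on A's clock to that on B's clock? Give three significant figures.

A: γ = 4.17. B: β = 0.3444; γ = 1/√(1 − 0.3444²) = 1/√0.8814 = 1.065.
τ_A/τ_B = γ_B/γ_A = 1.065/4.170 = 0.2554, so τ_A/τ_B = 0.2554.

τ_A/τ_B = 0.255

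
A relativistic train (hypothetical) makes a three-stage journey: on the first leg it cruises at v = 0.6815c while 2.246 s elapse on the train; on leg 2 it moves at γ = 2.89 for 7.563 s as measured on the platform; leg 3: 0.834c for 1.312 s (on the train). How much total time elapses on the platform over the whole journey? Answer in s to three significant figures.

Leg 1: γ = 1/√(1 − 0.6815²) = 1/√0.5356 = 1.366; Δt_1 = 1.366 × 2.246 = 3.069 s.
Leg 2: 7.563 s is already measured on the platform.
Leg 3: γ = 1/√(1 − 0.834²) = 1/√0.3044 = 1.812; Δt_3 = 1.812 × 1.312 = 2.378 s.
Total: 3.069 + 7.563 + 2.378 s.

Δt = 13.0 s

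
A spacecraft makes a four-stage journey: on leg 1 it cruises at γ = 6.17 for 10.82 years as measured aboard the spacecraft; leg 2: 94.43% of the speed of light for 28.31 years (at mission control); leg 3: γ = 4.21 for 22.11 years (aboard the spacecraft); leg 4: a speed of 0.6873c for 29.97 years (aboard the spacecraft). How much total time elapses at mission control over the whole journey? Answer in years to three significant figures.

Δt = 229 years

Leg 1: γ = 6.17; Δt_1 = 6.170 × 10.82 = 66.76 years.
Leg 2: 28.31 years is already measured at mission control.
Leg 3: γ = 4.21; Δt_3 = 4.210 × 22.11 = 93.08 years.
Leg 4: γ = 1/√(1 − 0.6873²) = 1/√0.5276 = 1.377; Δt_4 = 1.377 × 29.97 = 41.26 years.
Total: 66.76 + 28.31 + 93.08 + 41.26 years.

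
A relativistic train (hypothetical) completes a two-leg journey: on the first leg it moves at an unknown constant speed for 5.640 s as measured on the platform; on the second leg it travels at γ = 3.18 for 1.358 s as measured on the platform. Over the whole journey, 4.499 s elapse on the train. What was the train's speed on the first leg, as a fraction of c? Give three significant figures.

β = 0.692

Leg 1: speed unknown; τ_1 = 5.640/γ_1.
Leg 2: γ = 3.18; τ_2 = 1.358/3.180 = 0.4270 s.
Total proper time: τ_1 + 0.4270 = 4.499, so τ_1 = 4.499 − 0.4270 = 4.072 s.
γ_1 = 5.640/4.072 = 1.385; β = √(1 − 1/γ²) = √0.4787.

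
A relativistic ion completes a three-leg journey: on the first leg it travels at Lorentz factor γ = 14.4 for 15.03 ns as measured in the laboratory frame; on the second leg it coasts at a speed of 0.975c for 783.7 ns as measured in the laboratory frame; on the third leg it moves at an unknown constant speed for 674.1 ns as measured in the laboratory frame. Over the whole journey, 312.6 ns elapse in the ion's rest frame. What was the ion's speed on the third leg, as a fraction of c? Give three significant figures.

β = 0.979

Leg 1: γ = 14.4; τ_1 = 15.03/14.40 = 1.044 ns.
Leg 2: γ = 1/√(1 − 0.975²) = 1/√0.04938 = 4.500; τ_2 = 783.7/4.500 = 174.1 ns.
Leg 3: speed unknown; τ_3 = 674.1/γ_3.
Total proper time: 1.044 + 174.1 + τ_3 = 312.6, so τ_3 = 312.6 − 175.2 = 137.4 ns.
γ_3 = 674.1/137.4 = 4.906; β = √(1 − 1/γ²) = √0.9584.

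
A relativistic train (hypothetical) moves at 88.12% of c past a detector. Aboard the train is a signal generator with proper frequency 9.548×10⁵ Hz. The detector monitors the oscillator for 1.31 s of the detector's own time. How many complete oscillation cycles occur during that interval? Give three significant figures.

N = 5.91×10⁵

β = 0.8812; γ = 1/√(1 − 0.8812²) = 1/√0.2235 = 2.115
During 1.31 s of lab time, the oscillator's proper time advances by τ = Δt/γ = 1.31/2.115 = 0.6193 s = 6.193×10⁻¹ s.
N = f × τ = 9.548×10⁵ × 6.193×10⁻¹ = 5.913×10⁵.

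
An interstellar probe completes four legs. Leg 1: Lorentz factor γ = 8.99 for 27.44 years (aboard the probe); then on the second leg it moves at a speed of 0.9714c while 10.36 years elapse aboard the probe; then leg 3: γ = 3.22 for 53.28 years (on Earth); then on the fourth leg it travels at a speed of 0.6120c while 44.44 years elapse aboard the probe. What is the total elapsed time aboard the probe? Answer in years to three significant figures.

τ = 98.8 years

Leg 1: 27.44 years is already measured aboard the probe.
Leg 2: 10.36 years is already measured aboard the probe.
Leg 3: γ = 3.22; τ_3 = 53.28/3.220 = 16.55 years.
Leg 4: 44.44 years is already measured aboard the probe.
Total: 27.44 + 10.36 + 16.55 + 44.44 years.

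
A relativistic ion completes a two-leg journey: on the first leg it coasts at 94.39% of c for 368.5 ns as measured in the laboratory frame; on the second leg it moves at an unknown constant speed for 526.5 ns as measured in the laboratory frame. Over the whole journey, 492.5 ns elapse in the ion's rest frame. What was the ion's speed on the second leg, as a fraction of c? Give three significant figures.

β = 0.710

Leg 1: β = 0.9439; γ = 1/√(1 − 0.9439²) = 1/√0.1091 = 3.028; τ_1 = 368.5/3.028 = 121.7 ns.
Leg 2: speed unknown; τ_2 = 526.5/γ_2.
Total proper time: 121.7 + τ_2 = 492.5, so τ_2 = 492.5 − 121.7 = 370.8 ns.
γ_2 = 526.5/370.8 = 1.420; β = √(1 − 1/γ²) = √0.5040.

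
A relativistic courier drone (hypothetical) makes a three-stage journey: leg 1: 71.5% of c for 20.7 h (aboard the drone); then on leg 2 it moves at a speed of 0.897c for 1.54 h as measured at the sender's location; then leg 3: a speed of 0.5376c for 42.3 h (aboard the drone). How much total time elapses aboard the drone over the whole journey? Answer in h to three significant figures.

Leg 1: 20.7 h is already measured aboard the drone.
Leg 2: γ = 1/√(1 − 0.897²) = 1/√0.1954 = 2.262; τ_2 = 1.54/2.262 = 0.6807 h.
Leg 3: 42.3 h is already measured aboard the drone.
Total: 20.70 + 0.6807 + 42.30 h.

τ = 63.7 h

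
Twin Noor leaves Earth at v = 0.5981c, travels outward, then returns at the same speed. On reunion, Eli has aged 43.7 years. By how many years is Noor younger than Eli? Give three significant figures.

γ = 1/√(1 − 0.5981²) = 1/√0.6423 = 1.248
Noor's elapsed proper time: τ = 43.7/1.248 = 35.02 years.
Age gap = Δt − τ = 43.7 − 35.02 years.

Δt − τ = 8.68 years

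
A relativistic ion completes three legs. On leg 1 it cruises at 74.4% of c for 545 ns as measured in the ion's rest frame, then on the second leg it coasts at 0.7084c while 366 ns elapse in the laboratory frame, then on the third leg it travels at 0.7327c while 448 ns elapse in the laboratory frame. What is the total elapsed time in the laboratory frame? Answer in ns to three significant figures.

Leg 1: β = 0.744; γ = 1/√(1 − 0.744²) = 1/√0.4465 = 1.497; Δt_1 = 1.497 × 545 = 815.6 ns.
Leg 2: 366 ns is already measured in the laboratory frame.
Leg 3: 448 ns is already measured in the laboratory frame.
Total: 815.6 + 366.0 + 448.0 ns.

Δt = 1630 ns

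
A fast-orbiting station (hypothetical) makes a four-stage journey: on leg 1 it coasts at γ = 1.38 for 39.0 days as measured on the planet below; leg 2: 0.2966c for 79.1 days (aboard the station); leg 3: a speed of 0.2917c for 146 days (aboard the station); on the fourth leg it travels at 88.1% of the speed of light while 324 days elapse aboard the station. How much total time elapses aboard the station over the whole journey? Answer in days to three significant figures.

τ = 577 days

Leg 1: γ = 1.38; τ_1 = 39.0/1.380 = 28.26 days.
Leg 2: 79.1 days is already measured aboard the station.
Leg 3: 146 days is already measured aboard the station.
Leg 4: 324 days is already measured aboard the station.
Total: 28.26 + 79.10 + 146.0 + 324.0 days.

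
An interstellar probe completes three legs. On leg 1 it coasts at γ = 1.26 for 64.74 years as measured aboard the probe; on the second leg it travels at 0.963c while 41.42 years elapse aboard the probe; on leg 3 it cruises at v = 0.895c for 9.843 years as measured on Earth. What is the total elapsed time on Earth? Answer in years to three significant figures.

Δt = 245 years

Leg 1: γ = 1.26; Δt_1 = 1.260 × 64.74 = 81.57 years.
Leg 2: γ = 1/√(1 − 0.963²) = 1/√0.07263 = 3.711; Δt_2 = 3.711 × 41.42 = 153.7 years.
Leg 3: 9.843 years is already measured on Earth.
Total: 81.57 + 153.7 + 9.843 years.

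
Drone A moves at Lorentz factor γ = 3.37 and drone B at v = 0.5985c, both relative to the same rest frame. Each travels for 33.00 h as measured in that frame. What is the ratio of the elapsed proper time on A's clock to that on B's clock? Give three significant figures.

τ_A/τ_B = 0.370

A: γ = 3.37. B: γ = 1/√(1 − 0.5985²) = 1/√0.6418 = 1.248.
τ_A/τ_B = γ_B/γ_A = 1.248/3.370 = 0.3704, so τ_A/τ_B = 0.3704.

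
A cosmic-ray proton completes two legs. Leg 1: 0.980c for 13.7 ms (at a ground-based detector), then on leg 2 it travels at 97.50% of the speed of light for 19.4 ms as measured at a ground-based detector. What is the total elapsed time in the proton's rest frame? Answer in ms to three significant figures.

τ = 7.04 ms

Leg 1: γ = 1/√(1 − 0.980²) = 1/√0.03960 = 5.025; τ_1 = 13.7/5.025 = 2.726 ms.
Leg 2: β = 0.9750; γ = 1/√(1 − 0.9750²) = 1/√0.04938 = 4.500; τ_2 = 19.4/4.500 = 4.311 ms.
Total: 2.726 + 4.311 ms.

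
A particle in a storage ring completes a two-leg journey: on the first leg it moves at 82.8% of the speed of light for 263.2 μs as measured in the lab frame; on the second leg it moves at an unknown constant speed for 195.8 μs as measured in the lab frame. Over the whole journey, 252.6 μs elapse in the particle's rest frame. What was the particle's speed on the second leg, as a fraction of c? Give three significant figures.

Leg 1: β = 0.828; γ = 1/√(1 − 0.828²) = 1/√0.3144 = 1.783; τ_1 = 263.2/1.783 = 147.6 μs.
Leg 2: speed unknown; τ_2 = 195.8/γ_2.
Total proper time: 147.6 + τ_2 = 252.6, so τ_2 = 252.6 − 147.6 = 105.0 μs.
γ_2 = 195.8/105.0 = 1.864; β = √(1 − 1/γ²) = √0.7123.

β = 0.844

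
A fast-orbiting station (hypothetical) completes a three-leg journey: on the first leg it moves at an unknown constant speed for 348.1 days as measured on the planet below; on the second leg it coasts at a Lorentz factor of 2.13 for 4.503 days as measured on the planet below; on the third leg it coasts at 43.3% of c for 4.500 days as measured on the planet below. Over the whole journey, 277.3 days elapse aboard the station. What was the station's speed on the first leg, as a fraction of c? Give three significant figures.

β = 0.627

Leg 1: speed unknown; τ_1 = 348.1/γ_1.
Leg 2: γ = 2.13; τ_2 = 4.503/2.130 = 2.114 days.
Leg 3: β = 0.433; γ = 1/√(1 − 0.433²) = 1/√0.8125 = 1.109; τ_3 = 4.500/1.109 = 4.056 days.
Total proper time: τ_1 + 2.114 + 4.056 = 277.3, so τ_1 = 277.3 − 6.170 = 271.1 days.
γ_1 = 348.1/271.1 = 1.284; β = √(1 − 1/γ²) = √0.3933.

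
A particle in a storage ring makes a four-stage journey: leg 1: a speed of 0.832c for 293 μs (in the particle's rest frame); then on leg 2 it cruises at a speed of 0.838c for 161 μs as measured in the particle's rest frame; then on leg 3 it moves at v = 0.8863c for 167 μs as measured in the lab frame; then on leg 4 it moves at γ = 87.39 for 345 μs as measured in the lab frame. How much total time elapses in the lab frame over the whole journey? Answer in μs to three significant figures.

Leg 1: γ = 1/√(1 − 0.832²) = 1/√0.3078 = 1.803; Δt_1 = 1.803 × 293 = 528.1 μs.
Leg 2: γ = 1/√(1 − 0.838²) = 1/√0.2978 = 1.833; Δt_2 = 1.833 × 161 = 295.0 μs.
Leg 3: 167 μs is already measured in the lab frame.
Leg 4: 345 μs is already measured in the lab frame.
Total: 528.1 + 295.0 + 167.0 + 345.0 μs.

Δt = 1340 μs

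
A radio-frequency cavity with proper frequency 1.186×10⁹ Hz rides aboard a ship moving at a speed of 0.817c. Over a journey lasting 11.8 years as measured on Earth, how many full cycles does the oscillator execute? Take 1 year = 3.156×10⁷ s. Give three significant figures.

γ = 1/√(1 − 0.817²) = 1/√0.3325 = 1.734
The oscillator's own cycle count is N = f × τ where τ is the proper time on the ship. τ = Δt/γ = 11.8/1.734 = 6.804 years = 2.147×10⁸ s.
N = 1.186×10⁹ × 2.147×10⁸ = 2.547×10¹⁷.

N = 2.55×10¹⁷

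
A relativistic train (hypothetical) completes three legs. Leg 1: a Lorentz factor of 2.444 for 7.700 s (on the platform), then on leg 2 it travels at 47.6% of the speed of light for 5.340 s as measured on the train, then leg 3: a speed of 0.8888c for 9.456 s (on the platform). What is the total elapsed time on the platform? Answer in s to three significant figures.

Δt = 23.2 s

Leg 1: 7.700 s is already measured on the platform.
Leg 2: β = 0.476; γ = 1/√(1 − 0.476²) = 1/√0.7734 = 1.137; Δt_2 = 1.137 × 5.340 = 6.072 s.
Leg 3: 9.456 s is already measured on the platform.
Total: 7.700 + 6.072 + 9.456 s.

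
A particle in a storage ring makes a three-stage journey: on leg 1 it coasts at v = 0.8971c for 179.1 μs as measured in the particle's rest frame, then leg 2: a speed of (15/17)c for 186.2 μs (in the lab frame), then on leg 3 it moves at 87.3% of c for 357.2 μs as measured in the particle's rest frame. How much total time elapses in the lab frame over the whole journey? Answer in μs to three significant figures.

Δt = 1320 μs

Leg 1: γ = 1/√(1 − 0.8971²) = 1/√0.1952 = 2.263; Δt_1 = 2.263 × 179.1 = 405.4 μs.
Leg 2: 186.2 μs is already measured in the lab frame.
Leg 3: β = 0.873; γ = 1/√(1 − 0.873²) = 1/√0.2379 = 2.050; Δt_3 = 2.050 × 357.2 = 732.4 μs.
Total: 405.4 + 186.2 + 732.4 μs.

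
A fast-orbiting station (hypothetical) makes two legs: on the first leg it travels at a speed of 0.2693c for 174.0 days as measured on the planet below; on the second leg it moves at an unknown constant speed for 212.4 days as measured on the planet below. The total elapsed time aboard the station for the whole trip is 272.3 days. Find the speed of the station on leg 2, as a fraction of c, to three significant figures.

Leg 1: γ = 1/√(1 − 0.2693²) = 1/√0.9275 = 1.038; τ_1 = 174.0/1.038 = 167.6 days.
Leg 2: speed unknown; τ_2 = 212.4/γ_2.
Total proper time: 167.6 + τ_2 = 272.3, so τ_2 = 272.3 − 167.6 = 104.7 days.
γ_2 = 212.4/104.7 = 2.028; β = √(1 − 1/γ²) = √0.7569.

β = 0.870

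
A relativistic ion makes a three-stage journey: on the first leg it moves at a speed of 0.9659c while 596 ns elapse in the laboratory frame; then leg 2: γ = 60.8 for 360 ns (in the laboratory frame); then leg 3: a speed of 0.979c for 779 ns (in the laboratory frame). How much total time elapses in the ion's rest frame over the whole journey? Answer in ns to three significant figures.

Leg 1: γ = 1/√(1 − 0.9659²) = 1/√0.06704 = 3.862; τ_1 = 596/3.862 = 154.3 ns.
Leg 2: γ = 60.8; τ_2 = 360/60.80 = 5.921 ns.
Leg 3: γ = 1/√(1 − 0.979²) = 1/√0.04156 = 4.905; τ_3 = 779/4.905 = 158.8 ns.
Total: 154.3 + 5.921 + 158.8 ns.

τ = 319 ns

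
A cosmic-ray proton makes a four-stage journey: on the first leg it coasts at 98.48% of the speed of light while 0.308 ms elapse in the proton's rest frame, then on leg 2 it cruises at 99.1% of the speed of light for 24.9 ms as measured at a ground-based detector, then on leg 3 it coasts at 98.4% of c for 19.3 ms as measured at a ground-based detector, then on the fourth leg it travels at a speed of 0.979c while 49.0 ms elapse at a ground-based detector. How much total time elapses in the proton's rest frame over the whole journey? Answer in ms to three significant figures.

τ = 17.1 ms

Leg 1: 0.308 ms is already measured in the proton's rest frame.
Leg 2: β = 0.991; γ = 1/√(1 − 0.991²) = 1/√0.01792 = 7.470; τ_2 = 24.9/7.470 = 3.333 ms.
Leg 3: β = 0.984; γ = 1/√(1 − 0.984²) = 1/√0.03174 = 5.613; τ_3 = 19.3/5.613 = 3.439 ms.
Leg 4: γ = 1/√(1 − 0.979²) = 1/√0.04156 = 4.905; τ_4 = 49.0/4.905 = 9.989 ms.
Total: 0.3080 + 3.333 + 3.439 + 9.989 ms.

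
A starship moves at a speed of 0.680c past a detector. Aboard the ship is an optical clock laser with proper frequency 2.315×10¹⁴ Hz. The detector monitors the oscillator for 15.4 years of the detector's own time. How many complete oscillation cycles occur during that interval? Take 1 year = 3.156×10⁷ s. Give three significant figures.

γ = 1/√(1 − 0.680²) = 1/√0.5376 = 1.364
During 15.4 years of lab time, the oscillator's proper time advances by τ = Δt/γ = 15.4/1.364 = 11.29 years = 3.564×10⁸ s.
N = f × τ = 2.315×10¹⁴ × 3.564×10⁸ = 8.250×10²².

N = 8.25×10²²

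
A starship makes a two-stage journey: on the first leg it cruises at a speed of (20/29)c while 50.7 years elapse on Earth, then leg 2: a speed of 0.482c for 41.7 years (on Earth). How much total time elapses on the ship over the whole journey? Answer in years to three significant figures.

τ = 73.3 years

Leg 1: γ = 1/√(1 − (20/29)²) = 29/21 ≈ 1.381; τ_1 = 50.7/1.381 = 36.71 years.
Leg 2: γ = 1/√(1 − 0.482²) = 1/√0.7677 = 1.141; τ_2 = 41.7/1.141 = 36.54 years.
Total: 36.71 + 36.54 years.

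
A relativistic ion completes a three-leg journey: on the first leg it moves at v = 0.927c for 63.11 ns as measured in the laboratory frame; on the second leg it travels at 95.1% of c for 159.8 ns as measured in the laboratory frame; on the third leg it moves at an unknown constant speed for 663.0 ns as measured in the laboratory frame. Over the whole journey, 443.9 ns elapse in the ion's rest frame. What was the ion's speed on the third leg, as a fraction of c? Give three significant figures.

Leg 1: γ = 1/√(1 − 0.927²) = 1/√0.1407 = 2.666; τ_1 = 63.11/2.666 = 23.67 ns.
Leg 2: β = 0.951; γ = 1/√(1 − 0.951²) = 1/√0.09560 = 3.234; τ_2 = 159.8/3.234 = 49.41 ns.
Leg 3: speed unknown; τ_3 = 663.0/γ_3.
Total proper time: 23.67 + 49.41 + τ_3 = 443.9, so τ_3 = 443.9 − 73.08 = 370.8 ns.
γ_3 = 663.0/370.8 = 1.788; β = √(1 − 1/γ²) = √0.6872.

β = 0.829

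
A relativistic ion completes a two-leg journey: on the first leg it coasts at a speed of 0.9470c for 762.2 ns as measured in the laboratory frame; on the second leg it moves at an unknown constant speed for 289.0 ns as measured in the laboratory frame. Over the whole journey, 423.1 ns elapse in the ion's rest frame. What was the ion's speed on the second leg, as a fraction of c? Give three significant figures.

β = 0.787

Leg 1: γ = 1/√(1 − 0.9470²) = 1/√0.1032 = 3.113; τ_1 = 762.2/3.113 = 244.8 ns.
Leg 2: speed unknown; τ_2 = 289.0/γ_2.
Total proper time: 244.8 + τ_2 = 423.1, so τ_2 = 423.1 − 244.8 = 178.3 ns.
γ_2 = 289.0/178.3 = 1.621; β = √(1 − 1/γ²) = √0.6196.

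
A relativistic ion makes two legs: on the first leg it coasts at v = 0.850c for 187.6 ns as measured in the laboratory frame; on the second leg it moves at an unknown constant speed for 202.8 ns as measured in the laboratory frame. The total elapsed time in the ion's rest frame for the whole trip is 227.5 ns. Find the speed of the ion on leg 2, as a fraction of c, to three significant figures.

Leg 1: γ = 1/√(1 − 0.850²) = 1/√0.2775 = 1.898; τ_1 = 187.6/1.898 = 98.82 ns.
Leg 2: speed unknown; τ_2 = 202.8/γ_2.
Total proper time: 98.82 + τ_2 = 227.5, so τ_2 = 227.5 − 98.82 = 128.7 ns.
γ_2 = 202.8/128.7 = 1.576; β = √(1 − 1/γ²) = √0.5974.

β = 0.773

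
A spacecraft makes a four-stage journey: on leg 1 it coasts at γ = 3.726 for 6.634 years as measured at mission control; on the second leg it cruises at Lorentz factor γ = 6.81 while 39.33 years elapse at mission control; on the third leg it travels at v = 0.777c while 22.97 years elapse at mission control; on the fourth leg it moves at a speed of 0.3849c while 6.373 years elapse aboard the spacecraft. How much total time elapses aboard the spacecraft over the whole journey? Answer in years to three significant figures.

Leg 1: γ = 3.726; τ_1 = 6.634/3.726 = 1.780 years.
Leg 2: γ = 6.81; τ_2 = 39.33/6.810 = 5.775 years.
Leg 3: γ = 1/√(1 − 0.777²) = 1/√0.3963 = 1.589; τ_3 = 22.97/1.589 = 14.46 years.
Leg 4: 6.373 years is already measured aboard the spacecraft.
Total: 1.780 + 5.775 + 14.46 + 6.373 years.

τ = 28.4 years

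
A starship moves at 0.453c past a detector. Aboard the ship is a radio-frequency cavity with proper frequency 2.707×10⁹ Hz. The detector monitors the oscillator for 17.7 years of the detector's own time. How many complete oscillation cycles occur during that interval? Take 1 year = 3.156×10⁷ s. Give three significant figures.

N = 1.35×10¹⁸

γ = 1/√(1 − 0.453²) = 1/√0.7948 = 1.122
During 17.7 years of lab time, the oscillator's proper time advances by τ = Δt/γ = 17.7/1.122 = 15.78 years = 4.980×10⁸ s.
N = f × τ = 2.707×10⁹ × 4.980×10⁸ = 1.348×10¹⁸.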